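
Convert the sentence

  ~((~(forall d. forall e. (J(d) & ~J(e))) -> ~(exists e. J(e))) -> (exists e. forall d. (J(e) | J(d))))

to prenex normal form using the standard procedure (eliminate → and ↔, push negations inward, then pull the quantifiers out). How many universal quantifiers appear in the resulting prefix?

4

Rewrite implications/biconditionals: A → B as ¬A ∨ B.
  ~(~(~~(forall d. forall e. (J(d) & ~J(e))) | ~(exists e. J(e))) | (exists e. forall d. (J(e) | J(d))))
Push ¬ through the quantifiers and connectives to reach negation normal form:
  ((forall d. forall e. (J(d) & ~J(e))) | (forall e. ~J(e))) & (forall e. exists d. (~J(e) & ~J(d)))
Rename bound variables to avoid capture: e↦v, e↦c, d↦x.
  ((forall d. forall e. (J(d) & ~J(e))) | (forall v. ~J(v))) & (forall c. exists x. (~J(c) & ~J(x)))
Extract every quantifier outward, since the variables are now distinct and don't occur free across branches:
  forall d. forall e. forall v. forall c. exists x. ((J(d) & ~J(e) | ~J(v)) & ~J(c) & ~J(x))
The prefix is forall d forall e forall v forall c exists x: 4 universal, 1 existential.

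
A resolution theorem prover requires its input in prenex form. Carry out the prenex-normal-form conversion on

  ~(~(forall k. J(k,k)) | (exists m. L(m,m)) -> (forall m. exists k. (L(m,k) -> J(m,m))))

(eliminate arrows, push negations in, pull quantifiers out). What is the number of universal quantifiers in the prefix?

1

Eliminate → and ↔ using ¬ and ∨.
  ~(~(~(forall k. J(k,k)) | (exists m. L(m,m))) | (forall m. exists k. (~L(m,k) | J(m,m))))
Move each ¬ inward, flipping quantifiers it crosses:
  ((exists k. ~J(k,k)) | (exists m. L(m,m))) & (exists m. forall k. (L(m,k) & ~J(m,m)))
Rename bound variables to avoid capture: m↦z, k↦c.
  ((exists k. ~J(k,k)) | (exists m. L(m,m))) & (exists z. forall c. (L(z,c) & ~J(z,z)))
Finally move all quantifiers to the prefix:
  exists k. exists m. exists z. forall c. ((~J(k,k) | L(m,m)) & L(z,c) & ~J(z,z))
The prefix is exists k exists m exists z forall c: 1 universal, 3 existential.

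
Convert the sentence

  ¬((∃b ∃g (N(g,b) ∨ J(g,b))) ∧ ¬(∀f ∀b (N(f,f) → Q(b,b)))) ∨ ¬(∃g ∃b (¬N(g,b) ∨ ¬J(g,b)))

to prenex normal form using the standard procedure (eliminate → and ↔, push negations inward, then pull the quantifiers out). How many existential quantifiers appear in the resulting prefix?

0

Eliminate → and ↔ using ¬ and ∨.
  ¬((∃b ∃g (N(g,b) ∨ J(g,b))) ∧ ¬(∀f ∀b (¬N(f,f) ∨ Q(b,b)))) ∨ ¬(∃g ∃b (¬N(g,b) ∨ ¬J(g,b)))
Drive negations inward (¬∀x A ≡ ∃x ¬A, ¬∃x A ≡ ∀x ¬A, De Morgan for ∧/∨):
  (∀b ∀g (¬N(g,b) ∧ ¬J(g,b))) ∨ (∀f ∀b (¬N(f,f) ∨ Q(b,b))) ∨ (∀g ∀b (N(g,b) ∧ J(g,b)))
Rename bound variables to avoid capture: b↦u, g↦p, b↦s.
  (∀b ∀g (¬N(g,b) ∧ ¬J(g,b))) ∨ (∀f ∀u (¬N(f,f) ∨ Q(u,u))) ∨ (∀p ∀s (N(p,s) ∧ J(p,s)))
Extract every quantifier outward, since the variables are now distinct and don't occur free across branches:
  ∀b ∀g ∀f ∀u ∀p ∀s (¬N(g,b) ∧ ¬J(g,b) ∨ ¬N(f,f) ∨ Q(u,u) ∨ N(p,s) ∧ J(p,s))
The prefix is ∀b ∀g ∀f ∀u ∀p ∀s: 6 universal, 0 existential.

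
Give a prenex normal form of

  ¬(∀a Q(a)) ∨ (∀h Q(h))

∃a ∀h (¬Q(a) ∨ Q(h))

Drive negations inward (¬∀x A ≡ ∃x ¬A, ¬∃x A ≡ ∀x ¬A, De Morgan for ∧/∨):
  (∃a ¬Q(a)) ∨ (∀h Q(h))
Extract every quantifier outward, since the variables are now distinct and don't occur free across branches:
  ∃a ∀h (¬Q(a) ∨ Q(h))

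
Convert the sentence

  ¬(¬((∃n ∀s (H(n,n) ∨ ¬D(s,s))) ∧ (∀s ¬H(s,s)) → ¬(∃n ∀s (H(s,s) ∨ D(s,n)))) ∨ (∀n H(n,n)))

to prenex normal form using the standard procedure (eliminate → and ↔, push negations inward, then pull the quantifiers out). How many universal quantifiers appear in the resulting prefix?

2

Eliminate → and ↔ using ¬ and ∨.
  ¬(¬(¬((∃n ∀s (H(n,n) ∨ ¬D(s,s))) ∧ (∀s ¬H(s,s))) ∨ ¬(∃n ∀s (H(s,s) ∨ D(s,n)))) ∨ (∀n H(n,n)))
Drive negations inward (¬∀x A ≡ ∃x ¬A, ¬∃x A ≡ ∀x ¬A, De Morgan for ∧/∨):
  ((∀n ∃s (¬H(n,n) ∧ D(s,s))) ∨ (∃s H(s,s)) ∨ (∀n ∃s (¬H(s,s) ∧ ¬D(s,n)))) ∧ (∃n ¬H(n,n))
Give each quantifier a distinct variable: s↦p, n↦q, s↦c, n↦y1.
  ((∀n ∃s (¬H(n,n) ∧ D(s,s))) ∨ (∃p H(p,p)) ∨ (∀q ∃c (¬H(c,c) ∧ ¬D(c,q)))) ∧ (∃y1 ¬H(y1,y1))
Pull the quantifiers to the front (each side's bound variable is not free in the other side):
  ∀n ∃s ∃p ∀q ∃c ∃y1 ((¬H(n,n) ∧ D(s,s) ∨ H(p,p) ∨ ¬H(c,c) ∧ ¬D(c,q)) ∧ ¬H(y1,y1))
The prefix is ∀n ∃s ∃p ∀q ∃c ∃y1: 2 universal, 4 existential.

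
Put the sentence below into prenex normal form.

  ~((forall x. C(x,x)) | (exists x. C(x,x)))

exists x. forall u. (~C(x,x) & ~C(u,u))

Push ¬ through the quantifiers and connectives to reach negation normal form:
  (exists x. ~C(x,x)) & (forall x. ~C(x,x))
Standardize variables apart so no two quantifiers bind the same name: x↦u.
  (exists x. ~C(x,x)) & (forall u. ~C(u,u))
Pull the quantifiers to the front (each side's bound variable is not free in the other side):
  exists x. forall u. (~C(x,x) & ~C(u,u))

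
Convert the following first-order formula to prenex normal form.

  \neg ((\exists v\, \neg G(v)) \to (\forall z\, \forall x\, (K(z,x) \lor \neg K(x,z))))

\exists v\, \exists z\, \exists x\, (\neg G(v) \land \neg K(z,x) \land K(x,z))

Eliminate → and ↔ using ¬ and ∨.
  \neg (\neg (\exists v\, \neg G(v)) \lor (\forall z\, \forall x\, (K(z,x) \lor \neg K(x,z))))
Move each ¬ inward, flipping quantifiers it crosses:
  (\exists v\, \neg G(v)) \land (\exists z\, \exists x\, (\neg K(z,x) \land K(x,z)))
Pull the quantifiers to the front (each side's bound variable is not free in the other side):
  \exists v\, \exists z\, \exists x\, (\neg G(v) \land \neg K(z,x) \land K(x,z))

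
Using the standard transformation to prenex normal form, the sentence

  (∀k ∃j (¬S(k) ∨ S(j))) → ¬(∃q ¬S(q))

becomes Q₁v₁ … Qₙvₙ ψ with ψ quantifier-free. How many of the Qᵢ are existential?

Rewrite implications/biconditionals: A → B as ¬A ∨ B.
  ¬(∀k ∃j (¬S(k) ∨ S(j))) ∨ ¬(∃q ¬S(q))
Drive negations inward (¬∀x A ≡ ∃x ¬A, ¬∃x A ≡ ∀x ¬A, De Morgan for ∧/∨):
  (∃k ∀j (S(k) ∧ ¬S(j))) ∨ (∀q S(q))
Extract every quantifier outward, since the variables are now distinct and don't occur free across branches:
  ∃k ∀j ∀q (S(k) ∧ ¬S(j) ∨ S(q))
The prefix is ∃k ∀j ∀q: 2 universal, 1 existential.

1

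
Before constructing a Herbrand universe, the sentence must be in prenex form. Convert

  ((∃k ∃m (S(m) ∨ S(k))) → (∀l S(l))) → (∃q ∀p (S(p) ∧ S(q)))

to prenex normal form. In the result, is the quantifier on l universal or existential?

existential

Rewrite implications/biconditionals: A → B as ¬A ∨ B.
  ¬(¬(∃k ∃m (S(m) ∨ S(k))) ∨ (∀l S(l))) ∨ (∃q ∀p (S(p) ∧ S(q)))
Push ¬ through the quantifiers and connectives to reach negation normal form:
  (∃k ∃m (S(m) ∨ S(k))) ∧ (∃l ¬S(l)) ∨ (∃q ∀p (S(p) ∧ S(q)))
All bound variables are already distinct, so no renaming is needed.
Finally move all quantifiers to the prefix:
  ∃k ∃m ∃l ∃q ∀p ((S(m) ∨ S(k)) ∧ ¬S(l) ∨ S(p) ∧ S(q))
The quantifier ∀l sits under an odd number of negations (counting the antecedent side of each →), so it flips to ∃l.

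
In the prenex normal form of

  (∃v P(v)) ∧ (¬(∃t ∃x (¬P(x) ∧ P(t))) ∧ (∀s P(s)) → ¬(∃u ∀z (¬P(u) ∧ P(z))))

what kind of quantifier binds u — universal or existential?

Eliminate → and ↔ using ¬ and ∨.
  (∃v P(v)) ∧ (¬(¬(∃t ∃x (¬P(x) ∧ P(t))) ∧ (∀s P(s))) ∨ ¬(∃u ∀z (¬P(u) ∧ P(z))))
Push ¬ through the quantifiers and connectives to reach negation normal form:
  (∃v P(v)) ∧ ((∃t ∃x (¬P(x) ∧ P(t))) ∨ (∃s ¬P(s)) ∨ (∀u ∃z (P(u) ∨ ¬P(z))))
Pull the quantifiers to the front (each side's bound variable is not free in the other side):
  ∃v ∃t ∃x ∃s ∀u ∃z (P(v) ∧ (¬P(x) ∧ P(t) ∨ ¬P(s) ∨ P(u) ∨ ¬P(z)))
The quantifier ∃u sits under an odd number of negations (counting the antecedent side of each →), so it flips to ∀u.

universal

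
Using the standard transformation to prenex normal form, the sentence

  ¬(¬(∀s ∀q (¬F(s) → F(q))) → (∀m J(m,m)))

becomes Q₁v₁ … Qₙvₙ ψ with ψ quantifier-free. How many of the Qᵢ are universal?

0

First replace A → B with ¬A ∨ B.
  ¬(¬¬(∀s ∀q (¬¬F(s) ∨ F(q))) ∨ (∀m J(m,m)))
Move each ¬ inward, flipping quantifiers it crosses:
  (∃s ∃q (¬F(s) ∧ ¬F(q))) ∧ (∃m ¬J(m,m))
All bound variables are already distinct, so no renaming is needed.
Pull the quantifiers to the front (each side's bound variable is not free in the other side):
  ∃s ∃q ∃m (¬F(s) ∧ ¬F(q) ∧ ¬J(m,m))
The prefix is ∃s ∃q ∃m: 0 universal, 3 existential.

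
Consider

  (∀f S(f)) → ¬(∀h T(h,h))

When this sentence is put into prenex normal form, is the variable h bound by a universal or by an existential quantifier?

existential

Rewrite implications/biconditionals: A → B as ¬A ∨ B.
  ¬(∀f S(f)) ∨ ¬(∀h T(h,h))
Drive negations inward (¬∀x A ≡ ∃x ¬A, ¬∃x A ≡ ∀x ¬A, De Morgan for ∧/∨):
  (∃f ¬S(f)) ∨ (∃h ¬T(h,h))
All bound variables are already distinct, so no renaming is needed.
Pull the quantifiers to the front (each side's bound variable is not free in the other side):
  ∃f ∃h (¬S(f) ∨ ¬T(h,h))
The quantifier ∀h sits under an odd number of negations (counting the antecedent side of each →), so it flips to ∃h.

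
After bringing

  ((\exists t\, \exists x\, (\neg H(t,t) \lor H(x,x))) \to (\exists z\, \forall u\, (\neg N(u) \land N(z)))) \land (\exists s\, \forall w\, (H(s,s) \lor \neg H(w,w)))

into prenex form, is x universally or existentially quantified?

Rewrite implications/biconditionals: A → B as ¬A ∨ B.
  (\neg (\exists t\, \exists x\, (\neg H(t,t) \lor H(x,x))) \lor (\exists z\, \forall u\, (\neg N(u) \land N(z)))) \land (\exists s\, \forall w\, (H(s,s) \lor \neg H(w,w)))
Drive negations inward (¬∀x A ≡ ∃x ¬A, ¬∃x A ≡ ∀x ¬A, De Morgan for ∧/∨):
  ((\forall t\, \forall x\, (H(t,t) \land \neg H(x,x))) \lor (\exists z\, \forall u\, (\neg N(u) \land N(z)))) \land (\exists s\, \forall w\, (H(s,s) \lor \neg H(w,w)))
Finally move all quantifiers to the prefix:
  \forall t\, \forall x\, \exists z\, \forall u\, \exists s\, \forall w\, ((H(t,t) \land \neg H(x,x) \lor \neg N(u) \land N(z)) \land (H(s,s) \lor \neg H(w,w)))
The quantifier \exists x sits under an odd number of negations (counting the antecedent side of each →), so it flips to \forall x.

universal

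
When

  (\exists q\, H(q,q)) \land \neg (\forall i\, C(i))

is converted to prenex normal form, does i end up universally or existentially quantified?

Drive negations inward (¬∀x A ≡ ∃x ¬A, ¬∃x A ≡ ∀x ¬A, De Morgan for ∧/∨):
  (\exists q\, H(q,q)) \land (\exists i\, \neg C(i))
All bound variables are already distinct, so no renaming is needed.
Pull the quantifiers to the front (each side's bound variable is not free in the other side):
  \exists q\, \exists i\, (H(q,q) \land \neg C(i))
The quantifier \forall i sits under an odd number of negations, so it flips to \exists i.

existential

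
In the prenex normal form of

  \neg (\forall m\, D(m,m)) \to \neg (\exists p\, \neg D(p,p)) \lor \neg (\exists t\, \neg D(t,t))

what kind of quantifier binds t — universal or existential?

Eliminate → and ↔ using ¬ and ∨.
  \neg \neg (\forall m\, D(m,m)) \lor \neg (\exists p\, \neg D(p,p)) \lor \neg (\exists t\, \neg D(t,t))
Push ¬ through the quantifiers and connectives to reach negation normal form:
  (\forall m\, D(m,m)) \lor (\forall p\, D(p,p)) \lor (\forall t\, D(t,t))
Finally move all quantifiers to the prefix:
  \forall m\, \forall p\, \forall t\, (D(m,m) \lor D(p,p) \lor D(t,t))
The quantifier \exists t sits under an odd number of negations (counting the antecedent side of each →), so it flips to \forall t.

universal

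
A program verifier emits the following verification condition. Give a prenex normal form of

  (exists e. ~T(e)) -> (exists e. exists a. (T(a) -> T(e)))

First replace A → B with ¬A ∨ B.
  ~(exists e. ~T(e)) | (exists e. exists a. (~T(a) | T(e)))
Push ¬ through the quantifiers and connectives to reach negation normal form:
  (forall e. T(e)) | (exists e. exists a. (~T(a) | T(e)))
Give each quantifier a distinct variable: e↦x.
  (forall e. T(e)) | (exists x. exists a. (~T(a) | T(x)))
Extract every quantifier outward, since the variables are now distinct and don't occur free across branches:
  forall e. exists x. exists a. (T(e) | ~T(a) | T(x))

forall e. exists x. exists a. (T(e) | ~T(a) | T(x))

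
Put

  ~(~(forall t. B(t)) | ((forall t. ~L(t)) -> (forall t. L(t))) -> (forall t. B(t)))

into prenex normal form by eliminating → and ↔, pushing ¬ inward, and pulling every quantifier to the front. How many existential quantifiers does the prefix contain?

Rewrite implications/biconditionals: A → B as ¬A ∨ B.
  ~(~(~(forall t. B(t)) | ~(forall t. ~L(t)) | (forall t. L(t))) | (forall t. B(t)))
Move each ¬ inward, flipping quantifiers it crosses:
  ((exists t. ~B(t)) | (exists t. L(t)) | (forall t. L(t))) & (exists t. ~B(t))
Rename bound variables to avoid capture: t↦c, t↦z1, t↦q.
  ((exists t. ~B(t)) | (exists c. L(c)) | (forall z1. L(z1))) & (exists q. ~B(q))
Extract every quantifier outward, since the variables are now distinct and don't occur free across branches:
  exists t. exists c. forall z1. exists q. ((~B(t) | L(c) | L(z1)) & ~B(q))
The prefix is exists t exists c forall z1 exists q: 1 universal, 3 existential.

3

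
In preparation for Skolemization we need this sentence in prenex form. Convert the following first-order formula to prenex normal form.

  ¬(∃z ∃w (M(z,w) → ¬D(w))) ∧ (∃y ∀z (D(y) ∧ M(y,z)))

∀z ∀w ∃y ∀a (M(z,w) ∧ D(w) ∧ D(y) ∧ M(y,a))

Eliminate → and ↔ using ¬ and ∨.
  ¬(∃z ∃w (¬M(z,w) ∨ ¬D(w))) ∧ (∃y ∀z (D(y) ∧ M(y,z)))
Move each ¬ inward, flipping quantifiers it crosses:
  (∀z ∀w (M(z,w) ∧ D(w))) ∧ (∃y ∀z (D(y) ∧ M(y,z)))
Standardize variables apart so no two quantifiers bind the same name: z↦a.
  (∀z ∀w (M(z,w) ∧ D(w))) ∧ (∃y ∀a (D(y) ∧ M(y,a)))
Extract every quantifier outward, since the variables are now distinct and don't occur free across branches:
  ∀z ∀w ∃y ∀a (M(z,w) ∧ D(w) ∧ D(y) ∧ M(y,a))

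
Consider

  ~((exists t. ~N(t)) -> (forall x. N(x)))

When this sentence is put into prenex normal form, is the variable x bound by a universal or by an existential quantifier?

existential

Rewrite implications/biconditionals: A → B as ¬A ∨ B.
  ~(~(exists t. ~N(t)) | (forall x. N(x)))
Drive negations inward (¬∀x A ≡ ∃x ¬A, ¬∃x A ≡ ∀x ¬A, De Morgan for ∧/∨):
  (exists t. ~N(t)) & (exists x. ~N(x))
All bound variables are already distinct, so no renaming is needed.
Finally move all quantifiers to the prefix:
  exists t. exists x. (~N(t) & ~N(x))
The quantifier forall x sits under an odd number of negations (counting the antecedent side of each →), so it flips to exists x.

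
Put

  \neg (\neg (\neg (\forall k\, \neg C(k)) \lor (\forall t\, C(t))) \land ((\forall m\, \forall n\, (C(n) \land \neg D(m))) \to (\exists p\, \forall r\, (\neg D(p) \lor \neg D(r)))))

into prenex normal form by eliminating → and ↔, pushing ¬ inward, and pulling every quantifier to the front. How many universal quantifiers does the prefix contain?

4

First replace A → B with ¬A ∨ B.
  \neg (\neg (\neg (\forall k\, \neg C(k)) \lor (\forall t\, C(t))) \land (\neg (\forall m\, \forall n\, (C(n) \land \neg D(m))) \lor (\exists p\, \forall r\, (\neg D(p) \lor \neg D(r)))))
Push ¬ through the quantifiers and connectives to reach negation normal form:
  (\exists k\, C(k)) \lor (\forall t\, C(t)) \lor (\forall m\, \forall n\, (C(n) \land \neg D(m))) \land (\forall p\, \exists r\, (D(p) \land D(r)))
Finally move all quantifiers to the prefix:
  \exists k\, \forall t\, \forall m\, \forall n\, \forall p\, \exists r\, (C(k) \lor C(t) \lor C(n) \land \neg D(m) \land D(p) \land D(r))
The prefix is \exists k \forall t \forall m \forall n \forall p \exists r: 4 universal, 2 existential.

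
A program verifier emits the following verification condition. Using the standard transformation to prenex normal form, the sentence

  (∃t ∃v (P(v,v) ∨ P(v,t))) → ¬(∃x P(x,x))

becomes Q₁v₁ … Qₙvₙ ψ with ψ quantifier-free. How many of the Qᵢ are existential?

0

Eliminate → and ↔ using ¬ and ∨.
  ¬(∃t ∃v (P(v,v) ∨ P(v,t))) ∨ ¬(∃x P(x,x))
Move each ¬ inward, flipping quantifiers it crosses:
  (∀t ∀v (¬P(v,v) ∧ ¬P(v,t))) ∨ (∀x ¬P(x,x))
Pull the quantifiers to the front (each side's bound variable is not free in the other side):
  ∀t ∀v ∀x (¬P(v,v) ∧ ¬P(v,t) ∨ ¬P(x,x))
The prefix is ∀t ∀v ∀x: 3 universal, 0 existential.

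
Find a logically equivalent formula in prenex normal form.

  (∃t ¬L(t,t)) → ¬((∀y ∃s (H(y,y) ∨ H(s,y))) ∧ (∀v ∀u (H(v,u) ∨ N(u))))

First replace A → B with ¬A ∨ B.
  ¬(∃t ¬L(t,t)) ∨ ¬((∀y ∃s (H(y,y) ∨ H(s,y))) ∧ (∀v ∀u (H(v,u) ∨ N(u))))
Drive negations inward (¬∀x A ≡ ∃x ¬A, ¬∃x A ≡ ∀x ¬A, De Morgan for ∧/∨):
  (∀t L(t,t)) ∨ (∃y ∀s (¬H(y,y) ∧ ¬H(s,y))) ∨ (∃v ∃u (¬H(v,u) ∧ ¬N(u)))
All bound variables are already distinct, so no renaming is needed.
Finally move all quantifiers to the prefix:
  ∀t ∃y ∀s ∃v ∃u (L(t,t) ∨ ¬H(y,y) ∧ ¬H(s,y) ∨ ¬H(v,u) ∧ ¬N(u))

∀t ∃y ∀s ∃v ∃u (L(t,t) ∨ ¬H(y,y) ∧ ¬H(s,y) ∨ ¬H(v,u) ∧ ¬N(u))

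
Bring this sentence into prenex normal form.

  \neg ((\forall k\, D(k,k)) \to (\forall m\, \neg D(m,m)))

\forall k\, \exists m\, (D(k,k) \land D(m,m))

First replace A → B with ¬A ∨ B.
  \neg (\neg (\forall k\, D(k,k)) \lor (\forall m\, \neg D(m,m)))
Push ¬ through the quantifiers and connectives to reach negation normal form:
  (\forall k\, D(k,k)) \land (\exists m\, D(m,m))
All bound variables are already distinct, so no renaming is needed.
Finally move all quantifiers to the prefix:
  \forall k\, \exists m\, (D(k,k) \land D(m,m))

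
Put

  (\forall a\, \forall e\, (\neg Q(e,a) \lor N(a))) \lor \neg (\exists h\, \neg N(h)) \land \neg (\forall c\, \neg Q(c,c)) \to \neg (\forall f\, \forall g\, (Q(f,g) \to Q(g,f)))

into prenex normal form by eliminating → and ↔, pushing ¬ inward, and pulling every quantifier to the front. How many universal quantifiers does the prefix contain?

First replace A → B with ¬A ∨ B.
  \neg ((\forall a\, \forall e\, (\neg Q(e,a) \lor N(a))) \lor \neg (\exists h\, \neg N(h)) \land \neg (\forall c\, \neg Q(c,c))) \lor \neg (\forall f\, \forall g\, (\neg Q(f,g) \lor Q(g,f)))
Drive negations inward (¬∀x A ≡ ∃x ¬A, ¬∃x A ≡ ∀x ¬A, De Morgan for ∧/∨):
  (\exists a\, \exists e\, (Q(e,a) \land \neg N(a))) \land ((\exists h\, \neg N(h)) \lor (\forall c\, \neg Q(c,c))) \lor (\exists f\, \exists g\, (Q(f,g) \land \neg Q(g,f)))
All bound variables are already distinct, so no renaming is needed.
Extract every quantifier outward, since the variables are now distinct and don't occur free across branches:
  \exists a\, \exists e\, \exists h\, \forall c\, \exists f\, \exists g\, (Q(e,a) \land \neg N(a) \land (\neg N(h) \lor \neg Q(c,c)) \lor Q(f,g) \land \neg Q(g,f))
The prefix is \exists a \exists e \exists h \forall c \exists f \exists g: 1 universal, 5 existential.

1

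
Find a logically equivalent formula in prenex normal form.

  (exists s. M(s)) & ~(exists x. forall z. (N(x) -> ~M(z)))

exists s. forall x. exists z. (M(s) & N(x) & M(z))

First replace A → B with ¬A ∨ B.
  (exists s. M(s)) & ~(exists x. forall z. (~N(x) | ~M(z)))
Push ¬ through the quantifiers and connectives to reach negation normal form:
  (exists s. M(s)) & (forall x. exists z. (N(x) & M(z)))
All bound variables are already distinct, so no renaming is needed.
Extract every quantifier outward, since the variables are now distinct and don't occur free across branches:
  exists s. forall x. exists z. (M(s) & N(x) & M(z))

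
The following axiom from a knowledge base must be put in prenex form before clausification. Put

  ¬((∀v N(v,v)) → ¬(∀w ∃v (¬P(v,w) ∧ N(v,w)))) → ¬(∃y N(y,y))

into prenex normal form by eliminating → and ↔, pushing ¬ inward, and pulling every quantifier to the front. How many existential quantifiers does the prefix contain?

First replace A → B with ¬A ∨ B.
  ¬¬(¬(∀v N(v,v)) ∨ ¬(∀w ∃v (¬P(v,w) ∧ N(v,w)))) ∨ ¬(∃y N(y,y))
Push ¬ through the quantifiers and connectives to reach negation normal form:
  (∃v ¬N(v,v)) ∨ (∃w ∀v (P(v,w) ∨ ¬N(v,w))) ∨ (∀y ¬N(y,y))
Give each quantifier a distinct variable: v↦r.
  (∃v ¬N(v,v)) ∨ (∃w ∀r (P(r,w) ∨ ¬N(r,w))) ∨ (∀y ¬N(y,y))
Extract every quantifier outward, since the variables are now distinct and don't occur free across branches:
  ∃v ∃w ∀r ∀y (¬N(v,v) ∨ P(r,w) ∨ ¬N(r,w) ∨ ¬N(y,y))
The prefix is ∃v ∃w ∀r ∀y: 2 universal, 2 existential.

2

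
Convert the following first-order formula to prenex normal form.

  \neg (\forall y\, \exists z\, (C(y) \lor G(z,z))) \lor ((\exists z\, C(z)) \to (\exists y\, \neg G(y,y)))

\exists y\, \forall z\, \forall u\, \exists q\, (\neg C(y) \land \neg G(z,z) \lor \neg C(u) \lor \neg G(q,q))

Rewrite implications/biconditionals: A → B as ¬A ∨ B.
  \neg (\forall y\, \exists z\, (C(y) \lor G(z,z))) \lor \neg (\exists z\, C(z)) \lor (\exists y\, \neg G(y,y))
Push ¬ through the quantifiers and connectives to reach negation normal form:
  (\exists y\, \forall z\, (\neg C(y) \land \neg G(z,z))) \lor (\forall z\, \neg C(z)) \lor (\exists y\, \neg G(y,y))
Standardize variables apart so no two quantifiers bind the same name: z↦u, y↦q.
  (\exists y\, \forall z\, (\neg C(y) \land \neg G(z,z))) \lor (\forall u\, \neg C(u)) \lor (\exists q\, \neg G(q,q))
Extract every quantifier outward, since the variables are now distinct and don't occur free across branches:
  \exists y\, \forall z\, \forall u\, \exists q\, (\neg C(y) \land \neg G(z,z) \lor \neg C(u) \lor \neg G(q,q))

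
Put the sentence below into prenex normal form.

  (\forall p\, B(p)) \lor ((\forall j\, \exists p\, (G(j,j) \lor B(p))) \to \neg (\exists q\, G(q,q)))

Rewrite implications/biconditionals: A → B as ¬A ∨ B.
  (\forall p\, B(p)) \lor \neg (\forall j\, \exists p\, (G(j,j) \lor B(p))) \lor \neg (\exists q\, G(q,q))
Move each ¬ inward, flipping quantifiers it crosses:
  (\forall p\, B(p)) \lor (\exists j\, \forall p\, (\neg G(j,j) \land \neg B(p))) \lor (\forall q\, \neg G(q,q))
Give each quantifier a distinct variable: p↦t.
  (\forall p\, B(p)) \lor (\exists j\, \forall t\, (\neg G(j,j) \land \neg B(t))) \lor (\forall q\, \neg G(q,q))
Finally move all quantifiers to the prefix:
  \forall p\, \exists j\, \forall t\, \forall q\, (B(p) \lor \neg G(j,j) \land \neg B(t) \lor \neg G(q,q))

\forall p\, \exists j\, \forall t\, \forall q\, (B(p) \lor \neg G(j,j) \land \neg B(t) \lor \neg G(q,q))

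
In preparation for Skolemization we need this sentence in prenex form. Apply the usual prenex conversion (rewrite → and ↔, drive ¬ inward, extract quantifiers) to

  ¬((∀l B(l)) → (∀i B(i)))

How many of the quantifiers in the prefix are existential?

First replace A → B with ¬A ∨ B.
  ¬(¬(∀l B(l)) ∨ (∀i B(i)))
Drive negations inward (¬∀x A ≡ ∃x ¬A, ¬∃x A ≡ ∀x ¬A, De Morgan for ∧/∨):
  (∀l B(l)) ∧ (∃i ¬B(i))
All bound variables are already distinct, so no renaming is needed.
Finally move all quantifiers to the prefix:
  ∀l ∃i (B(l) ∧ ¬B(i))
The prefix is ∀l ∃i: 1 universal, 1 existential.

1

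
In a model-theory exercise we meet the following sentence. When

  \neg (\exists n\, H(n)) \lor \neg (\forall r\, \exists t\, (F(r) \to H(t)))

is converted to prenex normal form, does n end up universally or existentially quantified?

First replace A → B with ¬A ∨ B.
  \neg (\exists n\, H(n)) \lor \neg (\forall r\, \exists t\, (\neg F(r) \lor H(t)))
Move each ¬ inward, flipping quantifiers it crosses:
  (\forall n\, \neg H(n)) \lor (\exists r\, \forall t\, (F(r) \land \neg H(t)))
Finally move all quantifiers to the prefix:
  \forall n\, \exists r\, \forall t\, (\neg H(n) \lor F(r) \land \neg H(t))
The quantifier \exists n sits under an odd number of negations (counting the antecedent side of each →), so it flips to \forall n.

universal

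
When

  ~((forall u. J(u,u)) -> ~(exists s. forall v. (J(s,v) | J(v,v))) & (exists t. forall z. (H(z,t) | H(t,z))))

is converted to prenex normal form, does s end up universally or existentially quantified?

existential

Rewrite implications/biconditionals: A → B as ¬A ∨ B.
  ~(~(forall u. J(u,u)) | ~(exists s. forall v. (J(s,v) | J(v,v))) & (exists t. forall z. (H(z,t) | H(t,z))))
Drive negations inward (¬∀x A ≡ ∃x ¬A, ¬∃x A ≡ ∀x ¬A, De Morgan for ∧/∨):
  (forall u. J(u,u)) & ((exists s. forall v. (J(s,v) | J(v,v))) | (forall t. exists z. (~H(z,t) & ~H(t,z))))
Extract every quantifier outward, since the variables are now distinct and don't occur free across branches:
  forall u. exists s. forall v. forall t. exists z. (J(u,u) & (J(s,v) | J(v,v) | ~H(z,t) & ~H(t,z)))
The quantifier exists s sits under an even number of negations (counting the antecedent side of each →), so it remains existential.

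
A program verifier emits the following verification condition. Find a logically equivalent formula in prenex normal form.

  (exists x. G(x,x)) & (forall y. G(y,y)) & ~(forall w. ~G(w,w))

exists x. forall y. exists w. (G(x,x) & G(y,y) & G(w,w))

Move each ¬ inward, flipping quantifiers it crosses:
  (exists x. G(x,x)) & (forall y. G(y,y)) & (exists w. G(w,w))
All bound variables are already distinct, so no renaming is needed.
Pull the quantifiers to the front (each side's bound variable is not free in the other side):
  exists x. forall y. exists w. (G(x,x) & G(y,y) & G(w,w))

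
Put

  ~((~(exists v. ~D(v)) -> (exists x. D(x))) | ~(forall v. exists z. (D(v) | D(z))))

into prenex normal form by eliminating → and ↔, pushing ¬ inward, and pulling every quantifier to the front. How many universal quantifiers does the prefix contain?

3

First replace A → B with ¬A ∨ B.
  ~(~~(exists v. ~D(v)) | (exists x. D(x)) | ~(forall v. exists z. (D(v) | D(z))))
Drive negations inward (¬∀x A ≡ ∃x ¬A, ¬∃x A ≡ ∀x ¬A, De Morgan for ∧/∨):
  (forall v. D(v)) & (forall x. ~D(x)) & (forall v. exists z. (D(v) | D(z)))
Give each quantifier a distinct variable: v↦b.
  (forall v. D(v)) & (forall x. ~D(x)) & (forall b. exists z. (D(b) | D(z)))
Pull the quantifiers to the front (each side's bound variable is not free in the other side):
  forall v. forall x. forall b. exists z. (D(v) & ~D(x) & (D(b) | D(z)))
The prefix is forall v forall x forall b exists z: 3 universal, 1 existential.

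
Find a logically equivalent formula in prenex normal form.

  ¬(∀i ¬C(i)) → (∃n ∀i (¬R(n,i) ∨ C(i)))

∀i ∃n ∀z1 (¬C(i) ∨ ¬R(n,z1) ∨ C(z1))

First replace A → B with ¬A ∨ B.
  ¬¬(∀i ¬C(i)) ∨ (∃n ∀i (¬R(n,i) ∨ C(i)))
Push ¬ through the quantifiers and connectives to reach negation normal form:
  (∀i ¬C(i)) ∨ (∃n ∀i (¬R(n,i) ∨ C(i)))
Give each quantifier a distinct variable: i↦z1.
  (∀i ¬C(i)) ∨ (∃n ∀z1 (¬R(n,z1) ∨ C(z1)))
Pull the quantifiers to the front (each side's bound variable is not free in the other side):
  ∀i ∃n ∀z1 (¬C(i) ∨ ¬R(n,z1) ∨ C(z1))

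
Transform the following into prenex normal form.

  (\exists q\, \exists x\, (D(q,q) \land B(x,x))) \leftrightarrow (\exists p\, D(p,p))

\forall q\, \forall x\, \exists p\, \forall w\, \exists t\, \exists y\, ((\neg D(q,q) \lor \neg B(x,x) \lor D(p,p)) \land (\neg D(w,w) \lor D(t,t) \land B(y,y)))

Eliminate → and ↔ using ¬ and ∨; A ↔ B as (¬A ∨ B) ∧ (¬B ∨ A).
  (\neg (\exists q\, \exists x\, (D(q,q) \land B(x,x))) \lor (\exists p\, D(p,p))) \land (\neg (\exists p\, D(p,p)) \lor (\exists q\, \exists x\, (D(q,q) \land B(x,x))))
Move each ¬ inward, flipping quantifiers it crosses:
  ((\forall q\, \forall x\, (\neg D(q,q) \lor \neg B(x,x))) \lor (\exists p\, D(p,p))) \land ((\forall p\, \neg D(p,p)) \lor (\exists q\, \exists x\, (D(q,q) \land B(x,x))))
Give each quantifier a distinct variable: p↦w, q↦t, x↦y.
  ((\forall q\, \forall x\, (\neg D(q,q) \lor \neg B(x,x))) \lor (\exists p\, D(p,p))) \land ((\forall w\, \neg D(w,w)) \lor (\exists t\, \exists y\, (D(t,t) \land B(y,y))))
Pull the quantifiers to the front (each side's bound variable is not free in the other side):
  \forall q\, \forall x\, \exists p\, \forall w\, \exists t\, \exists y\, ((\neg D(q,q) \lor \neg B(x,x) \lor D(p,p)) \land (\neg D(w,w) \lor D(t,t) \land B(y,y)))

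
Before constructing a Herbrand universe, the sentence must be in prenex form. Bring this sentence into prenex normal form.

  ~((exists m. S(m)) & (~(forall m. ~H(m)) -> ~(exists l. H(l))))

Rewrite implications/biconditionals: A → B as ¬A ∨ B.
  ~((exists m. S(m)) & (~~(forall m. ~H(m)) | ~(exists l. H(l))))
Drive negations inward (¬∀x A ≡ ∃x ¬A, ¬∃x A ≡ ∀x ¬A, De Morgan for ∧/∨):
  (forall m. ~S(m)) | (exists m. H(m)) & (exists l. H(l))
Give each quantifier a distinct variable: m↦b.
  (forall m. ~S(m)) | (exists b. H(b)) & (exists l. H(l))
Extract every quantifier outward, since the variables are now distinct and don't occur free across branches:
  forall m. exists b. exists l. (~S(m) | H(b) & H(l))

forall m. exists b. exists l. (~S(m) | H(b) & H(l))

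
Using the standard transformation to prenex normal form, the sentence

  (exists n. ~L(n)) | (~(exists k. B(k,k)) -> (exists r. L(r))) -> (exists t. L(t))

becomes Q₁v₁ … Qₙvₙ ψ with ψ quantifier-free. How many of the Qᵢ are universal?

3

Rewrite implications/biconditionals: A → B as ¬A ∨ B.
  ~((exists n. ~L(n)) | ~~(exists k. B(k,k)) | (exists r. L(r))) | (exists t. L(t))
Drive negations inward (¬∀x A ≡ ∃x ¬A, ¬∃x A ≡ ∀x ¬A, De Morgan for ∧/∨):
  (forall n. L(n)) & (forall k. ~B(k,k)) & (forall r. ~L(r)) | (exists t. L(t))
Pull the quantifiers to the front (each side's bound variable is not free in the other side):
  forall n. forall k. forall r. exists t. (L(n) & ~B(k,k) & ~L(r) | L(t))
The prefix is forall n forall k forall r exists t: 3 universal, 1 existential.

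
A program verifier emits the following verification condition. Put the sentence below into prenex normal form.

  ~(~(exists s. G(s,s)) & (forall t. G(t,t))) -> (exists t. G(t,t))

forall s. forall t. exists x1. (~G(s,s) & G(t,t) | G(x1,x1))

Rewrite implications/biconditionals: A → B as ¬A ∨ B.
  ~~(~(exists s. G(s,s)) & (forall t. G(t,t))) | (exists t. G(t,t))
Move each ¬ inward, flipping quantifiers it crosses:
  (forall s. ~G(s,s)) & (forall t. G(t,t)) | (exists t. G(t,t))
Standardize variables apart so no two quantifiers bind the same name: t↦x1.
  (forall s. ~G(s,s)) & (forall t. G(t,t)) | (exists x1. G(x1,x1))
Pull the quantifiers to the front (each side's bound variable is not free in the other side):
  forall s. forall t. exists x1. (~G(s,s) & G(t,t) | G(x1,x1))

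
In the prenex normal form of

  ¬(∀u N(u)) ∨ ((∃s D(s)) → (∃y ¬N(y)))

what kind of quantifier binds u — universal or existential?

existential

Rewrite implications/biconditionals: A → B as ¬A ∨ B.
  ¬(∀u N(u)) ∨ ¬(∃s D(s)) ∨ (∃y ¬N(y))
Push ¬ through the quantifiers and connectives to reach negation normal form:
  (∃u ¬N(u)) ∨ (∀s ¬D(s)) ∨ (∃y ¬N(y))
All bound variables are already distinct, so no renaming is needed.
Pull the quantifiers to the front (each side's bound variable is not free in the other side):
  ∃u ∀s ∃y (¬N(u) ∨ ¬D(s) ∨ ¬N(y))
The quantifier ∀u sits under an odd number of negations (counting the antecedent side of each →), so it flips to ∃u.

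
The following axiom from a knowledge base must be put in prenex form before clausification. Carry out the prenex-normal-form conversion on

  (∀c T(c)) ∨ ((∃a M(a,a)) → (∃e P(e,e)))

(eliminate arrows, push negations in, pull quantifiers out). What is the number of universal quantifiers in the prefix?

First replace A → B with ¬A ∨ B.
  (∀c T(c)) ∨ ¬(∃a M(a,a)) ∨ (∃e P(e,e))
Drive negations inward (¬∀x A ≡ ∃x ¬A, ¬∃x A ≡ ∀x ¬A, De Morgan for ∧/∨):
  (∀c T(c)) ∨ (∀a ¬M(a,a)) ∨ (∃e P(e,e))
Pull the quantifiers to the front (each side's bound variable is not free in the other side):
  ∀c ∀a ∃e (T(c) ∨ ¬M(a,a) ∨ P(e,e))
The prefix is ∀c ∀a ∃e: 2 universal, 1 existential.

2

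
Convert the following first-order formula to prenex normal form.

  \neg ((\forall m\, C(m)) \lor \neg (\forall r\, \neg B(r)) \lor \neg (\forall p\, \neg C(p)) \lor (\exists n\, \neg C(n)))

\exists m\, \forall r\, \forall p\, \forall n\, (\neg C(m) \land \neg B(r) \land \neg C(p) \land C(n))

Push ¬ through the quantifiers and connectives to reach negation normal form:
  (\exists m\, \neg C(m)) \land (\forall r\, \neg B(r)) \land (\forall p\, \neg C(p)) \land (\forall n\, C(n))
All bound variables are already distinct, so no renaming is needed.
Extract every quantifier outward, since the variables are now distinct and don't occur free across branches:
  \exists m\, \forall r\, \forall p\, \forall n\, (\neg C(m) \land \neg B(r) \land \neg C(p) \land C(n))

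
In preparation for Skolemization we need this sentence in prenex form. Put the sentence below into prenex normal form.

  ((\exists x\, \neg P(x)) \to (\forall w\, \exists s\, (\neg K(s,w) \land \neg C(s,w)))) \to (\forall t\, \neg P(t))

\exists x\, \exists w\, \forall s\, \forall t\, (\neg P(x) \land (K(s,w) \lor C(s,w)) \lor \neg P(t))

Rewrite implications/biconditionals: A → B as ¬A ∨ B.
  \neg (\neg (\exists x\, \neg P(x)) \lor (\forall w\, \exists s\, (\neg K(s,w) \land \neg C(s,w)))) \lor (\forall t\, \neg P(t))
Drive negations inward (¬∀x A ≡ ∃x ¬A, ¬∃x A ≡ ∀x ¬A, De Morgan for ∧/∨):
  (\exists x\, \neg P(x)) \land (\exists w\, \forall s\, (K(s,w) \lor C(s,w))) \lor (\forall t\, \neg P(t))
All bound variables are already distinct, so no renaming is needed.
Pull the quantifiers to the front (each side's bound variable is not free in the other side):
  \exists x\, \exists w\, \forall s\, \forall t\, (\neg P(x) \land (K(s,w) \lor C(s,w)) \lor \neg P(t))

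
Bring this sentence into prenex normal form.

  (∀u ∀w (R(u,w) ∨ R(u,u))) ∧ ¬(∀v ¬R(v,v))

Drive negations inward (¬∀x A ≡ ∃x ¬A, ¬∃x A ≡ ∀x ¬A, De Morgan for ∧/∨):
  (∀u ∀w (R(u,w) ∨ R(u,u))) ∧ (∃v R(v,v))
Pull the quantifiers to the front (each side's bound variable is not free in the other side):
  ∀u ∀w ∃v ((R(u,w) ∨ R(u,u)) ∧ R(v,v))

∀u ∀w ∃v ((R(u,w) ∨ R(u,u)) ∧ R(v,v))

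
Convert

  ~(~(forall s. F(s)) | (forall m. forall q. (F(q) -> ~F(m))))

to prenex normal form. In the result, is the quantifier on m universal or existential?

existential

First replace A → B with ¬A ∨ B.
  ~(~(forall s. F(s)) | (forall m. forall q. (~F(q) | ~F(m))))
Push ¬ through the quantifiers and connectives to reach negation normal form:
  (forall s. F(s)) & (exists m. exists q. (F(q) & F(m)))
Extract every quantifier outward, since the variables are now distinct and don't occur free across branches:
  forall s. exists m. exists q. (F(s) & F(q) & F(m))
The quantifier forall m sits under an odd number of negations (counting the antecedent side of each →), so it flips to exists m.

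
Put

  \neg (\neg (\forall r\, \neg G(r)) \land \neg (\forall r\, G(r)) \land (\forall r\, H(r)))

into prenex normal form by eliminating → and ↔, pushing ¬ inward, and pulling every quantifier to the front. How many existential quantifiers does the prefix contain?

Push ¬ through the quantifiers and connectives to reach negation normal form:
  (\forall r\, \neg G(r)) \lor (\forall r\, G(r)) \lor (\exists r\, \neg H(r))
Standardize variables apart so no two quantifiers bind the same name: r↦z1, r↦w.
  (\forall r\, \neg G(r)) \lor (\forall z1\, G(z1)) \lor (\exists w\, \neg H(w))
Extract every quantifier outward, since the variables are now distinct and don't occur free across branches:
  \forall r\, \forall z1\, \exists w\, (\neg G(r) \lor G(z1) \lor \neg H(w))
The prefix is \forall r \forall z1 \exists w: 2 universal, 1 existential.

1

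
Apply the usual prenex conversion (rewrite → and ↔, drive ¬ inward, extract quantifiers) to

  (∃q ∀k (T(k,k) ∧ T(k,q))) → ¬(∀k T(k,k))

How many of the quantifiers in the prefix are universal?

1

Eliminate → and ↔ using ¬ and ∨.
  ¬(∃q ∀k (T(k,k) ∧ T(k,q))) ∨ ¬(∀k T(k,k))
Drive negations inward (¬∀x A ≡ ∃x ¬A, ¬∃x A ≡ ∀x ¬A, De Morgan for ∧/∨):
  (∀q ∃k (¬T(k,k) ∨ ¬T(k,q))) ∨ (∃k ¬T(k,k))
Rename bound variables to avoid capture: k↦w.
  (∀q ∃k (¬T(k,k) ∨ ¬T(k,q))) ∨ (∃w ¬T(w,w))
Extract every quantifier outward, since the variables are now distinct and don't occur free across branches:
  ∀q ∃k ∃w (¬T(k,k) ∨ ¬T(k,q) ∨ ¬T(w,w))
The prefix is ∀q ∃k ∃w: 1 universal, 2 existential.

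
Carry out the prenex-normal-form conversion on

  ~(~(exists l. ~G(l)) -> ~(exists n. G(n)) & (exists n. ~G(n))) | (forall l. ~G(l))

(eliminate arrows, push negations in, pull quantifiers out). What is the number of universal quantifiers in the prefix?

Eliminate → and ↔ using ¬ and ∨.
  ~(~~(exists l. ~G(l)) | ~(exists n. G(n)) & (exists n. ~G(n))) | (forall l. ~G(l))
Drive negations inward (¬∀x A ≡ ∃x ¬A, ¬∃x A ≡ ∀x ¬A, De Morgan for ∧/∨):
  (forall l. G(l)) & ((exists n. G(n)) | (forall n. G(n))) | (forall l. ~G(l))
Standardize variables apart so no two quantifiers bind the same name: n↦z1, l↦w.
  (forall l. G(l)) & ((exists n. G(n)) | (forall z1. G(z1))) | (forall w. ~G(w))
Pull the quantifiers to the front (each side's bound variable is not free in the other side):
  forall l. exists n. forall z1. forall w. (G(l) & (G(n) | G(z1)) | ~G(w))
The prefix is forall l exists n forall z1 forall w: 3 universal, 1 existential.

3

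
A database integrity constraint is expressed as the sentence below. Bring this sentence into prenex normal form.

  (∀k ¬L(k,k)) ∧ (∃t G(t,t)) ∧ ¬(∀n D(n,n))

Move each ¬ inward, flipping quantifiers it crosses:
  (∀k ¬L(k,k)) ∧ (∃t G(t,t)) ∧ (∃n ¬D(n,n))
Extract every quantifier outward, since the variables are now distinct and don't occur free across branches:
  ∀k ∃t ∃n (¬L(k,k) ∧ G(t,t) ∧ ¬D(n,n))

∀k ∃t ∃n (¬L(k,k) ∧ G(t,t) ∧ ¬D(n,n))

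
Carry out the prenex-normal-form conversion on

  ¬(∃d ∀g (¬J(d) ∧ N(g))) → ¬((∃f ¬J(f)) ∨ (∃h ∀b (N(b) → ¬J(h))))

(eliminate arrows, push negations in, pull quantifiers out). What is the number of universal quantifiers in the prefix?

First replace A → B with ¬A ∨ B.
  ¬¬(∃d ∀g (¬J(d) ∧ N(g))) ∨ ¬((∃f ¬J(f)) ∨ (∃h ∀b (¬N(b) ∨ ¬J(h))))
Drive negations inward (¬∀x A ≡ ∃x ¬A, ¬∃x A ≡ ∀x ¬A, De Morgan for ∧/∨):
  (∃d ∀g (¬J(d) ∧ N(g))) ∨ (∀f J(f)) ∧ (∀h ∃b (N(b) ∧ J(h)))
All bound variables are already distinct, so no renaming is needed.
Pull the quantifiers to the front (each side's bound variable is not free in the other side):
  ∃d ∀g ∀f ∀h ∃b (¬J(d) ∧ N(g) ∨ J(f) ∧ N(b) ∧ J(h))
The prefix is ∃d ∀g ∀f ∀h ∃b: 3 universal, 2 existential.

3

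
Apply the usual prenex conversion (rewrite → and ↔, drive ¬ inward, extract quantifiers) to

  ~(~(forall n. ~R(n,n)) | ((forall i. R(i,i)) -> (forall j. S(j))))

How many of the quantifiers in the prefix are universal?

First replace A → B with ¬A ∨ B.
  ~(~(forall n. ~R(n,n)) | ~(forall i. R(i,i)) | (forall j. S(j)))
Drive negations inward (¬∀x A ≡ ∃x ¬A, ¬∃x A ≡ ∀x ¬A, De Morgan for ∧/∨):
  (forall n. ~R(n,n)) & (forall i. R(i,i)) & (exists j. ~S(j))
All bound variables are already distinct, so no renaming is needed.
Finally move all quantifiers to the prefix:
  forall n. forall i. exists j. (~R(n,n) & R(i,i) & ~S(j))
The prefix is forall n forall i exists j: 2 universal, 1 existential.

2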